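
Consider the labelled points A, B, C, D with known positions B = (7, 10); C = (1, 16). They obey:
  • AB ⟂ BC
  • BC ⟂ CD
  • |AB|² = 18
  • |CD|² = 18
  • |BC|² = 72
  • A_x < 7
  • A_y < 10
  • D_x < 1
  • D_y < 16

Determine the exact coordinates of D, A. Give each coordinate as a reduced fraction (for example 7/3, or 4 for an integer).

1. D_x = -2  [[BC ⟂ CD ⇒ -6x+6y-90=0] ∩ [|D−(1, 16)|²=18]]
2. D_y = 13  [[BC ⟂ CD ⇒ -6x+6y-90=0] ∩ [|D−(1, 16)|²=18]]
   so D = (-2, 13)
3. A_x = 4  [[AB ⟂ BC ⇒ 6x-6y+18=0] ∩ [|A−(7, 10)|²=18]]
4. A_y = 7  [[AB ⟂ BC ⇒ 6x-6y+18=0] ∩ [|A−(7, 10)|²=18]]
   so A = (4, 7)

D = (-2, 13)
A = (4, 7)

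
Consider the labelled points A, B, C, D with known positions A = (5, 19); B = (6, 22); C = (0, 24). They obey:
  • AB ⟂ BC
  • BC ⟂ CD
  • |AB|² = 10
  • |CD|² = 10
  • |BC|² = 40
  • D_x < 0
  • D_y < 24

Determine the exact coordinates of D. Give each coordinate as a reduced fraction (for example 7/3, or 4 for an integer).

1. D_x = -1  [[BC ⟂ CD ⇒ -6x+2y-48=0] ∩ [|D−(0, 24)|²=10]]
2. D_y = 21  [[BC ⟂ CD ⇒ -6x+2y-48=0] ∩ [|D−(0, 24)|²=10]]
   so D = (-1, 21)

D = (-1, 21)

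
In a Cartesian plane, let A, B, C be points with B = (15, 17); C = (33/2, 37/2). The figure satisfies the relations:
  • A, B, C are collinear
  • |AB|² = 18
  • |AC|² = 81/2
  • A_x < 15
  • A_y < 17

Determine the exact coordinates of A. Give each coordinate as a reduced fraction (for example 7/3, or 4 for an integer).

1. A_x = 12  [[A, B, C are collinear ⇒ -3/2x+3/2y-3=0] ∩ [|A−(15, 17)|²=18]]
2. A_y = 14  [[A, B, C are collinear ⇒ -3/2x+3/2y-3=0] ∩ [|A−(15, 17)|²=18]]
   so A = (12, 14)

A = (12, 14)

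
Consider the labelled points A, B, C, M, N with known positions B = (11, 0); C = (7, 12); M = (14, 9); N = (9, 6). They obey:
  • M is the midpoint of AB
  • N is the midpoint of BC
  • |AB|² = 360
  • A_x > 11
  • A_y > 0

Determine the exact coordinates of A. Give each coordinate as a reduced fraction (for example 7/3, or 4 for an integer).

1. A_x = 17  [A = 2·M−B = 2·(14, 9)−(11, 0)]
2. A_y = 18  [A = 2·M−B = 2·(14, 9)−(11, 0)]
   so A = (17, 18)

A = (17, 18)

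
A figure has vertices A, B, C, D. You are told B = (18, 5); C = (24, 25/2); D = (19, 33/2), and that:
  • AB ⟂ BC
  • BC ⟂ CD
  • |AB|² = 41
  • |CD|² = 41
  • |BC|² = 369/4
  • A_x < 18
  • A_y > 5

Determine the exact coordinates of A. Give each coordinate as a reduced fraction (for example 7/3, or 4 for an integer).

A = (13, 9)

1. A_x = 13  [[AB ⟂ BC ⇒ -6x-15/2y+291/2=0] ∩ [|A−(18, 5)|²=41]]
2. A_y = 9  [[AB ⟂ BC ⇒ -6x-15/2y+291/2=0] ∩ [|A−(18, 5)|²=41]]
   so A = (13, 9)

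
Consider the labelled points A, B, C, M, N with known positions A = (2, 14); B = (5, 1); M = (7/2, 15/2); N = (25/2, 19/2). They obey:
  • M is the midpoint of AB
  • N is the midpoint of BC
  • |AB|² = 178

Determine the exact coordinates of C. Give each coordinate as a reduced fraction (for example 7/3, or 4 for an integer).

1. C_x = 20  [C = 2·N−B = 2·(25/2, 19/2)−(5, 1)]
2. C_y = 18  [C = 2·N−B = 2·(25/2, 19/2)−(5, 1)]
   so C = (20, 18)

C = (20, 18)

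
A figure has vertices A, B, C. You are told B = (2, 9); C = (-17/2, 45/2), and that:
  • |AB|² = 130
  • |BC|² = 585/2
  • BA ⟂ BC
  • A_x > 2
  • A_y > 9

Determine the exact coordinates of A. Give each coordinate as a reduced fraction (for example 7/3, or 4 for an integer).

A = (11, 16)

1. A_x = 11  [[BA ⟂ BC ⇒ -21/2x+27/2y-201/2=0] ∩ [|A−(2, 9)|²=130]]
2. A_y = 16  [[BA ⟂ BC ⇒ -21/2x+27/2y-201/2=0] ∩ [|A−(2, 9)|²=130]]
   so A = (11, 16)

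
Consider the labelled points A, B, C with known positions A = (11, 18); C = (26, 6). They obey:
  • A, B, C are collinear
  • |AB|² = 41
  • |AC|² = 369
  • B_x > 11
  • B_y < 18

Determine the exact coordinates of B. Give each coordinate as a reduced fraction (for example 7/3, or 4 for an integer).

B = (16, 14)

1. B_x = 16  [[A, B, C are collinear ⇒ -12x-15y+402=0] ∩ [|B−(11, 18)|²=41]]
2. B_y = 14  [[A, B, C are collinear ⇒ -12x-15y+402=0] ∩ [|B−(11, 18)|²=41]]
   so B = (16, 14)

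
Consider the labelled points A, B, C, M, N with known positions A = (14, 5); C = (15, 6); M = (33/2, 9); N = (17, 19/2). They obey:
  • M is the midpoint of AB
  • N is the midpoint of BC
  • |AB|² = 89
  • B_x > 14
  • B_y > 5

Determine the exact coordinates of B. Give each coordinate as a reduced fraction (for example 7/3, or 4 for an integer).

B = (19, 13)

1. B_x = 19  [B = 2·M−A = 2·(33/2, 9)−(14, 5)]
2. B_y = 13  [B = 2·M−A = 2·(33/2, 9)−(14, 5)]
   so B = (19, 13)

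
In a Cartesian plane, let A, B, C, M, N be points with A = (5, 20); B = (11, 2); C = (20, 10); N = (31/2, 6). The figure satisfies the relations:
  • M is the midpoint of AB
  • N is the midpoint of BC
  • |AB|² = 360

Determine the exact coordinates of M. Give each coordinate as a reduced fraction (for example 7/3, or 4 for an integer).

1. M_x = 8  [2·M = A+B = (5, 20)+(11, 2)]
2. M_y = 11  [2·M = A+B = (5, 20)+(11, 2)]
   so M = (8, 11)

M = (8, 11)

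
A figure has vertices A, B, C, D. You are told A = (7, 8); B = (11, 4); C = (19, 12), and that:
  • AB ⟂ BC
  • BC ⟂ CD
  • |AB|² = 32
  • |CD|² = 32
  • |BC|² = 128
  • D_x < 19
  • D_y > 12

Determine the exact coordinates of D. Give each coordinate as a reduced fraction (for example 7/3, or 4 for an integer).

D = (15, 16)

1. D_x = 15  [[BC ⟂ CD ⇒ 8x+8y-248=0] ∩ [|D−(19, 12)|²=32]]
2. D_y = 16  [[BC ⟂ CD ⇒ 8x+8y-248=0] ∩ [|D−(19, 12)|²=32]]
   so D = (15, 16)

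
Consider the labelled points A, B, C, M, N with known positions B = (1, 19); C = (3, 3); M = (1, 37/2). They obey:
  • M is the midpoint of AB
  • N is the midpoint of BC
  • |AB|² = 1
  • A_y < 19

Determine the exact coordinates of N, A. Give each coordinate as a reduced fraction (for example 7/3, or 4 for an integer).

N = (2, 11)
A = (1, 18)

1. A_x = 1  [A = 2·M−B = 2·(1, 37/2)−(1, 19)]
2. A_y = 18  [A = 2·M−B = 2·(1, 37/2)−(1, 19)]
   so A = (1, 18)
3. N_x = 2  [2·N = B+C = (1, 19)+(3, 3)]
4. N_y = 11  [2·N = B+C = (1, 19)+(3, 3)]
   so N = (2, 11)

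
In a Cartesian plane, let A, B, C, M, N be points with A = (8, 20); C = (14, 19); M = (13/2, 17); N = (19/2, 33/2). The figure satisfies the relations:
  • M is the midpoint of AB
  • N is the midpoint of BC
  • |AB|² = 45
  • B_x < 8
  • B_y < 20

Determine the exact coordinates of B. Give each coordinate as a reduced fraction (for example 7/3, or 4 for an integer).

1. B_x = 5  [B = 2·M−A = 2·(13/2, 17)−(8, 20)]
2. B_y = 14  [B = 2·M−A = 2·(13/2, 17)−(8, 20)]
   so B = (5, 14)

B = (5, 14)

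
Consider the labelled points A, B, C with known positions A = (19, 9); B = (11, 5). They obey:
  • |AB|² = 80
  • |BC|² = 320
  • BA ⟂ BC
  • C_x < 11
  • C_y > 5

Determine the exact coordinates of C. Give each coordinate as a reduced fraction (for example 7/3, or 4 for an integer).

1. C_x = 3  [[BA ⟂ BC ⇒ 8x+4y-108=0] ∩ [|C−(11, 5)|²=320]]
2. C_y = 21  [[BA ⟂ BC ⇒ 8x+4y-108=0] ∩ [|C−(11, 5)|²=320]]
   so C = (3, 21)

C = (3, 21)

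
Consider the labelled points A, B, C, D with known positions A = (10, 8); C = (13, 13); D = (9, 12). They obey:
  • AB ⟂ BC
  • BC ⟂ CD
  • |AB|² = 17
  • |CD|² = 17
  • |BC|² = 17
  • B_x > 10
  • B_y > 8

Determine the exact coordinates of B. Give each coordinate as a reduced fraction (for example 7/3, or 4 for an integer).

B = (14, 9)

1. B_x = 14  [[BC ⟂ CD ⇒ 4x+1y-65=0] ∩ [|B−(10, 8)|²=17]]
2. B_y = 9  [[BC ⟂ CD ⇒ 4x+1y-65=0] ∩ [|B−(10, 8)|²=17]]
   so B = (14, 9)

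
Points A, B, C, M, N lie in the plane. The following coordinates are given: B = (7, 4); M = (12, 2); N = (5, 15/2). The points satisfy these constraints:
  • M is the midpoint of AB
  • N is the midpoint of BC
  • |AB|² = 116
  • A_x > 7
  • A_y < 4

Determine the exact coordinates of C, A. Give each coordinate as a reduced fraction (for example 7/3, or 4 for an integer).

1. A_x = 17  [A = 2·M−B = 2·(12, 2)−(7, 4)]
2. A_y = 0  [A = 2·M−B = 2·(12, 2)−(7, 4)]
   so A = (17, 0)
3. C_x = 3  [C = 2·N−B = 2·(5, 15/2)−(7, 4)]
4. C_y = 11  [C = 2·N−B = 2·(5, 15/2)−(7, 4)]
   so C = (3, 11)

C = (3, 11)
A = (17, 0)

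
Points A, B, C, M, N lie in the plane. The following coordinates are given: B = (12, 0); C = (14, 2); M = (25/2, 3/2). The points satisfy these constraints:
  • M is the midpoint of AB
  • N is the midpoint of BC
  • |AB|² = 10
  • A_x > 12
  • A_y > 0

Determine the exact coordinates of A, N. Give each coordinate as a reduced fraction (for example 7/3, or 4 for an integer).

1. A_x = 13  [A = 2·M−B = 2·(25/2, 3/2)−(12, 0)]
2. A_y = 3  [A = 2·M−B = 2·(25/2, 3/2)−(12, 0)]
   so A = (13, 3)
3. N_x = 13  [2·N = B+C = (12, 0)+(14, 2)]
4. N_y = 1  [2·N = B+C = (12, 0)+(14, 2)]
   so N = (13, 1)

A = (13, 3)
N = (13, 1)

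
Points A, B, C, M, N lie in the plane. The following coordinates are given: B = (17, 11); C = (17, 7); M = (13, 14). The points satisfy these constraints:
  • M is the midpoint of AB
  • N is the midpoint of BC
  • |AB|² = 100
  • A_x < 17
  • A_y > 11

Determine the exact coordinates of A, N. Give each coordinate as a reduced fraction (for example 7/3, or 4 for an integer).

1. A_x = 9  [A = 2·M−B = 2·(13, 14)−(17, 11)]
2. A_y = 17  [A = 2·M−B = 2·(13, 14)−(17, 11)]
   so A = (9, 17)
3. N_x = 17  [2·N = B+C = (17, 11)+(17, 7)]
4. N_y = 9  [2·N = B+C = (17, 11)+(17, 7)]
   so N = (17, 9)

A = (9, 17)
N = (17, 9)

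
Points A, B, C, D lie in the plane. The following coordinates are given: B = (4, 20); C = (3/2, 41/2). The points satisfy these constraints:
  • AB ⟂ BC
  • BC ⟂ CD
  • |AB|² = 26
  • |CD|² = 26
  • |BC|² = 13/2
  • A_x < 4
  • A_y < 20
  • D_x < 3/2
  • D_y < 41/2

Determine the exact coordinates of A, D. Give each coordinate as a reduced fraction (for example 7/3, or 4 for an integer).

1. A_x = 3  [[AB ⟂ BC ⇒ 5/2x-1/2y=0] ∩ [|A−(4, 20)|²=26]]
2. A_y = 15  [[AB ⟂ BC ⇒ 5/2x-1/2y=0] ∩ [|A−(4, 20)|²=26]]
   so A = (3, 15)
3. D_x = 1/2  [[BC ⟂ CD ⇒ -5/2x+1/2y-13/2=0] ∩ [|D−(3/2, 41/2)|²=26]]
4. D_y = 31/2  [[BC ⟂ CD ⇒ -5/2x+1/2y-13/2=0] ∩ [|D−(3/2, 41/2)|²=26]]
   so D = (1/2, 31/2)

A = (3, 15)
D = (1/2, 31/2)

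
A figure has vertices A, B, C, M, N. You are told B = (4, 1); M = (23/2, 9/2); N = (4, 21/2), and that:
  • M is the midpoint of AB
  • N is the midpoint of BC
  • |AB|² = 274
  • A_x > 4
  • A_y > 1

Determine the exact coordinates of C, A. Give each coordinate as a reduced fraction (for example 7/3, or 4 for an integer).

1. A_x = 19  [A = 2·M−B = 2·(23/2, 9/2)−(4, 1)]
2. A_y = 8  [A = 2·M−B = 2·(23/2, 9/2)−(4, 1)]
   so A = (19, 8)
3. C_x = 4  [C = 2·N−B = 2·(4, 21/2)−(4, 1)]
4. C_y = 20  [C = 2·N−B = 2·(4, 21/2)−(4, 1)]
   so C = (4, 20)

C = (4, 20)
A = (19, 8)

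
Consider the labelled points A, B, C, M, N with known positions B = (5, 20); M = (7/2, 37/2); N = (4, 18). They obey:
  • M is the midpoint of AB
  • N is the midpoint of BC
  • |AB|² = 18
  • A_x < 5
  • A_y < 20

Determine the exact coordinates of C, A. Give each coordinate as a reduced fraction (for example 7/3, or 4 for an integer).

1. A_x = 2  [A = 2·M−B = 2·(7/2, 37/2)−(5, 20)]
2. A_y = 17  [A = 2·M−B = 2·(7/2, 37/2)−(5, 20)]
   so A = (2, 17)
3. C_x = 3  [C = 2·N−B = 2·(4, 18)−(5, 20)]
4. C_y = 16  [C = 2·N−B = 2·(4, 18)−(5, 20)]
   so C = (3, 16)

C = (3, 16)
A = (2, 17)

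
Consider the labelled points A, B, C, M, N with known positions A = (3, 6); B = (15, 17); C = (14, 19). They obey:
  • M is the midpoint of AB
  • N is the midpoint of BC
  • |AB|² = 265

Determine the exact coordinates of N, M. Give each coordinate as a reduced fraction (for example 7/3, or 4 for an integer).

1. M_x = 9  [2·M = A+B = (3, 6)+(15, 17)]
2. M_y = 23/2  [2·M = A+B = (3, 6)+(15, 17)]
   so M = (9, 23/2)
3. N_x = 29/2  [2·N = B+C = (15, 17)+(14, 19)]
4. N_y = 18  [2·N = B+C = (15, 17)+(14, 19)]
   so N = (29/2, 18)

N = (29/2, 18)
M = (9, 23/2)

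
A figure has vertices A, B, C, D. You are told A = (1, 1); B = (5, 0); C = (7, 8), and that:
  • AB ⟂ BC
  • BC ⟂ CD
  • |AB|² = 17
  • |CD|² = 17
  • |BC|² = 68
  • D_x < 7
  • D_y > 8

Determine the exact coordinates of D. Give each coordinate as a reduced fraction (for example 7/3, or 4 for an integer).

1. D_x = 3  [[BC ⟂ CD ⇒ 2x+8y-78=0] ∩ [|D−(7, 8)|²=17]]
2. D_y = 9  [[BC ⟂ CD ⇒ 2x+8y-78=0] ∩ [|D−(7, 8)|²=17]]
   so D = (3, 9)

D = (3, 9)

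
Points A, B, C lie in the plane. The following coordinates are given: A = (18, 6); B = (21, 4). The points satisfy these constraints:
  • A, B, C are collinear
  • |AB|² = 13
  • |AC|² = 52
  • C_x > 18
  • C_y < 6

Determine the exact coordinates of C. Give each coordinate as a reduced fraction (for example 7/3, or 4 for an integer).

1. C_x = 24  [[A, B, C are collinear ⇒ 2x+3y-54=0] ∩ [|C−(18, 6)|²=52]]
2. C_y = 2  [[A, B, C are collinear ⇒ 2x+3y-54=0] ∩ [|C−(18, 6)|²=52]]
   so C = (24, 2)

C = (24, 2)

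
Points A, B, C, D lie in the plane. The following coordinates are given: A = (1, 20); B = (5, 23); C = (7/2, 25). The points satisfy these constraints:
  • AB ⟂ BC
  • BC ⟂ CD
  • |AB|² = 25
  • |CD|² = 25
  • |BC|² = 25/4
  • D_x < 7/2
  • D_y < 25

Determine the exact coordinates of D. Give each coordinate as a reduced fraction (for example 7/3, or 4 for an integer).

D = (-1/2, 22)

1. D_x = -1/2  [[BC ⟂ CD ⇒ -3/2x+2y-179/4=0] ∩ [|D−(7/2, 25)|²=25]]
2. D_y = 22  [[BC ⟂ CD ⇒ -3/2x+2y-179/4=0] ∩ [|D−(7/2, 25)|²=25]]
   so D = (-1/2, 22)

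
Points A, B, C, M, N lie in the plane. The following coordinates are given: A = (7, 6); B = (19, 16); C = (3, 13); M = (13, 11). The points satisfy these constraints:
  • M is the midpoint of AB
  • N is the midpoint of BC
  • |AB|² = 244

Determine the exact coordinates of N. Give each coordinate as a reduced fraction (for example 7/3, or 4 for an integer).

1. N_x = 11  [2·N = B+C = (19, 16)+(3, 13)]
2. N_y = 29/2  [2·N = B+C = (19, 16)+(3, 13)]
   so N = (11, 29/2)

N = (11, 29/2)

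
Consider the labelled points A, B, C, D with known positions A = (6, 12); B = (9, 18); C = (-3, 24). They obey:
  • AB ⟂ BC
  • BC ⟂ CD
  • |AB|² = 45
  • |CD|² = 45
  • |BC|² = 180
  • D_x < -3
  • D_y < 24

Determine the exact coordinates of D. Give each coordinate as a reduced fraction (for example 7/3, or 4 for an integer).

D = (-6, 18)

1. D_x = -6  [[BC ⟂ CD ⇒ -12x+6y-180=0] ∩ [|D−(-3, 24)|²=45]]
2. D_y = 18  [[BC ⟂ CD ⇒ -12x+6y-180=0] ∩ [|D−(-3, 24)|²=45]]
   so D = (-6, 18)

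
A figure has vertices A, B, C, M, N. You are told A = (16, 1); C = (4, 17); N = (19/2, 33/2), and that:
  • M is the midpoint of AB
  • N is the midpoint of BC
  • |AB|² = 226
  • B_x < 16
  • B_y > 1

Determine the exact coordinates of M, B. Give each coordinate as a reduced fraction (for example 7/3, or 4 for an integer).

1. B_x = 15  [B = 2·N−C = 2·(19/2, 33/2)−(4, 17)]
2. B_y = 16  [B = 2·N−C = 2·(19/2, 33/2)−(4, 17)]
   so B = (15, 16)
3. M_x = 31/2  [2·M = A+B = (16, 1)+(15, 16)]
4. M_y = 17/2  [2·M = A+B = (16, 1)+(15, 16)]
   so M = (31/2, 17/2)

M = (31/2, 17/2)
B = (15, 16)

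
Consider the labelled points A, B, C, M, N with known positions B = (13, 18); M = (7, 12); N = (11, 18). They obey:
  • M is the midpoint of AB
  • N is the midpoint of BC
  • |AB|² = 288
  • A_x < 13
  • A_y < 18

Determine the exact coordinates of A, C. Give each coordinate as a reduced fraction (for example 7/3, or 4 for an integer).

1. A_x = 1  [A = 2·M−B = 2·(7, 12)−(13, 18)]
2. A_y = 6  [A = 2·M−B = 2·(7, 12)−(13, 18)]
   so A = (1, 6)
3. C_x = 9  [C = 2·N−B = 2·(11, 18)−(13, 18)]
4. C_y = 18  [C = 2·N−B = 2·(11, 18)−(13, 18)]
   so C = (9, 18)

A = (1, 6)
C = (9, 18)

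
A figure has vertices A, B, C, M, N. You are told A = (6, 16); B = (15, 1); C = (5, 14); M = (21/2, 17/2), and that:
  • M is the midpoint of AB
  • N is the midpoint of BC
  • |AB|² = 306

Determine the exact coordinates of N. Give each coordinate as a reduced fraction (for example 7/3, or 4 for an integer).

N = (10, 15/2)

1. N_x = 10  [2·N = B+C = (15, 1)+(5, 14)]
2. N_y = 15/2  [2·N = B+C = (15, 1)+(5, 14)]
   so N = (10, 15/2)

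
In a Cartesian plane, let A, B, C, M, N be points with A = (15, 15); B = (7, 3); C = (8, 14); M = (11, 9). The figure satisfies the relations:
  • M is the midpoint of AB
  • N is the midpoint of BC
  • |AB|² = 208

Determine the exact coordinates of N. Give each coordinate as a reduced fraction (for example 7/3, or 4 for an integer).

N = (15/2, 17/2)

1. N_x = 15/2  [2·N = B+C = (7, 3)+(8, 14)]
2. N_y = 17/2  [2·N = B+C = (7, 3)+(8, 14)]
   so N = (15/2, 17/2)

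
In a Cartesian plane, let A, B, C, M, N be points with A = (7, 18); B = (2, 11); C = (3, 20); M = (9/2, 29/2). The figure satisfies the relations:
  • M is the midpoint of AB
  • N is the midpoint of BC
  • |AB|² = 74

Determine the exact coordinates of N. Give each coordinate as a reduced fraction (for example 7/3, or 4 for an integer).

N = (5/2, 31/2)

1. N_x = 5/2  [2·N = B+C = (2, 11)+(3, 20)]
2. N_y = 31/2  [2·N = B+C = (2, 11)+(3, 20)]
   so N = (5/2, 31/2)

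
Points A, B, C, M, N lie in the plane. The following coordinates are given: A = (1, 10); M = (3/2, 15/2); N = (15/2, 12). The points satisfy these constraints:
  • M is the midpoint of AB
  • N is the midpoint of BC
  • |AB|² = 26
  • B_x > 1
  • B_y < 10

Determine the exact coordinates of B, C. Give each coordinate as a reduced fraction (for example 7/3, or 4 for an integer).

B = (2, 5)
C = (13, 19)

1. B_x = 2  [B = 2·M−A = 2·(3/2, 15/2)−(1, 10)]
2. B_y = 5  [B = 2·M−A = 2·(3/2, 15/2)−(1, 10)]
   so B = (2, 5)
3. C_x = 13  [C = 2·N−B = 2·(15/2, 12)−(2, 5)]
4. C_y = 19  [C = 2·N−B = 2·(15/2, 12)−(2, 5)]
   so C = (13, 19)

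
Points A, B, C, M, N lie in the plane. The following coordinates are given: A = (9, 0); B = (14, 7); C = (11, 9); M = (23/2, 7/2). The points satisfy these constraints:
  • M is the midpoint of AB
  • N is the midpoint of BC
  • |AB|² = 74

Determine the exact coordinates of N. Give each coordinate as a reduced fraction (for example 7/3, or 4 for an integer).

N = (25/2, 8)

1. N_x = 25/2  [2·N = B+C = (14, 7)+(11, 9)]
2. N_y = 8  [2·N = B+C = (14, 7)+(11, 9)]
   so N = (25/2, 8)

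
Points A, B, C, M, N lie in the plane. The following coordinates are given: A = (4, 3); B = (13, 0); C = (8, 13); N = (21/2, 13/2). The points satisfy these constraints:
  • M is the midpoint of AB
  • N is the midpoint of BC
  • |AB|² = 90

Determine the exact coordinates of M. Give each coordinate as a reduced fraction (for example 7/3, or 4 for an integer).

M = (17/2, 3/2)

1. M_x = 17/2  [2·M = A+B = (4, 3)+(13, 0)]
2. M_y = 3/2  [2·M = A+B = (4, 3)+(13, 0)]
   so M = (17/2, 3/2)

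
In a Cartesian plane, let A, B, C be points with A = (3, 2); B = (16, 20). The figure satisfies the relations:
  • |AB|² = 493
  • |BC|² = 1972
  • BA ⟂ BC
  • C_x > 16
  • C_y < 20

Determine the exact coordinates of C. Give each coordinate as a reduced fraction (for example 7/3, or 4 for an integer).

1. C_x = 52  [[BA ⟂ BC ⇒ -13x-18y+568=0] ∩ [|C−(16, 20)|²=1972]]
2. C_y = -6  [[BA ⟂ BC ⇒ -13x-18y+568=0] ∩ [|C−(16, 20)|²=1972]]
   so C = (52, -6)

C = (52, -6)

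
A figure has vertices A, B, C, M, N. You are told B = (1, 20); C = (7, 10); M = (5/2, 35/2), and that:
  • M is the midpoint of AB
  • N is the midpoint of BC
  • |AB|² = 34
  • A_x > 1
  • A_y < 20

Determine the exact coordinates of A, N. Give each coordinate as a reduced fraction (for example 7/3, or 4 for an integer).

1. A_x = 4  [A = 2·M−B = 2·(5/2, 35/2)−(1, 20)]
2. A_y = 15  [A = 2·M−B = 2·(5/2, 35/2)−(1, 20)]
   so A = (4, 15)
3. N_x = 4  [2·N = B+C = (1, 20)+(7, 10)]
4. N_y = 15  [2·N = B+C = (1, 20)+(7, 10)]
   so N = (4, 15)

A = (4, 15)
N = (4, 15)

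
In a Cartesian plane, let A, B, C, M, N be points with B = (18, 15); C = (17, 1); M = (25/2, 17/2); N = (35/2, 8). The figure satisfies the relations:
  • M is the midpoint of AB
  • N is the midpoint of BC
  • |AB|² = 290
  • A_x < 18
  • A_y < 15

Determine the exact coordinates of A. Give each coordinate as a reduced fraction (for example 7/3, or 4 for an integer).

1. A_x = 7  [A = 2·M−B = 2·(25/2, 17/2)−(18, 15)]
2. A_y = 2  [A = 2·M−B = 2·(25/2, 17/2)−(18, 15)]
   so A = (7, 2)

A = (7, 2)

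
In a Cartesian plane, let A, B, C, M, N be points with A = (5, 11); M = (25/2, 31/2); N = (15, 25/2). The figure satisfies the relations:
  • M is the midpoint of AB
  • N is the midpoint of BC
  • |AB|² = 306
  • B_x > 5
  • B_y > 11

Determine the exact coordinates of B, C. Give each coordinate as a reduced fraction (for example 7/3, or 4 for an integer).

1. B_x = 20  [B = 2·M−A = 2·(25/2, 31/2)−(5, 11)]
2. B_y = 20  [B = 2·M−A = 2·(25/2, 31/2)−(5, 11)]
   so B = (20, 20)
3. C_x = 10  [C = 2·N−B = 2·(15, 25/2)−(20, 20)]
4. C_y = 5  [C = 2·N−B = 2·(15, 25/2)−(20, 20)]
   so C = (10, 5)

B = (20, 20)
C = (10, 5)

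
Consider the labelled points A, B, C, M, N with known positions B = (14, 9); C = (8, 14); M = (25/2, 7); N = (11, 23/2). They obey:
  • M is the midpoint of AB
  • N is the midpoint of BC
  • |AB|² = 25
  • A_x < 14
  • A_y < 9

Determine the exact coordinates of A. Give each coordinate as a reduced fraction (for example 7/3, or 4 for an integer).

A = (11, 5)

1. A_x = 11  [A = 2·M−B = 2·(25/2, 7)−(14, 9)]
2. A_y = 5  [A = 2·M−B = 2·(25/2, 7)−(14, 9)]
   so A = (11, 5)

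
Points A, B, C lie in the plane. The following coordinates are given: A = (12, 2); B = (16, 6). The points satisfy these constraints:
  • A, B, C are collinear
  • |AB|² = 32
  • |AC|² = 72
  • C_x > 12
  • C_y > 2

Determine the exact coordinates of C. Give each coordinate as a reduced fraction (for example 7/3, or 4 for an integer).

C = (18, 8)

1. C_x = 18  [[A, B, C are collinear ⇒ -4x+4y+40=0] ∩ [|C−(12, 2)|²=72]]
2. C_y = 8  [[A, B, C are collinear ⇒ -4x+4y+40=0] ∩ [|C−(12, 2)|²=72]]
   so C = (18, 8)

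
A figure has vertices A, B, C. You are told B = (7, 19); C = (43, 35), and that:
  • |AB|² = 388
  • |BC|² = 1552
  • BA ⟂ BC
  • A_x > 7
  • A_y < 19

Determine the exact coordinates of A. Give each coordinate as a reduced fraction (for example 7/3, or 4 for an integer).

A = (15, 1)

1. A_x = 15  [[BA ⟂ BC ⇒ 36x+16y-556=0] ∩ [|A−(7, 19)|²=388]]
2. A_y = 1  [[BA ⟂ BC ⇒ 36x+16y-556=0] ∩ [|A−(7, 19)|²=388]]
   so A = (15, 1)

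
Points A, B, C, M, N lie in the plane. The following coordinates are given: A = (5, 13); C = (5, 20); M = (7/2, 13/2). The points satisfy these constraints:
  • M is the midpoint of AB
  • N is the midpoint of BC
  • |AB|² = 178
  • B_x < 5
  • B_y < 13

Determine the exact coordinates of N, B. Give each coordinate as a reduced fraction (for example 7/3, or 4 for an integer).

1. B_x = 2  [B = 2·M−A = 2·(7/2, 13/2)−(5, 13)]
2. B_y = 0  [B = 2·M−A = 2·(7/2, 13/2)−(5, 13)]
   so B = (2, 0)
3. N_x = 7/2  [2·N = B+C = (2, 0)+(5, 20)]
4. N_y = 10  [2·N = B+C = (2, 0)+(5, 20)]
   so N = (7/2, 10)

N = (7/2, 10)
B = (2, 0)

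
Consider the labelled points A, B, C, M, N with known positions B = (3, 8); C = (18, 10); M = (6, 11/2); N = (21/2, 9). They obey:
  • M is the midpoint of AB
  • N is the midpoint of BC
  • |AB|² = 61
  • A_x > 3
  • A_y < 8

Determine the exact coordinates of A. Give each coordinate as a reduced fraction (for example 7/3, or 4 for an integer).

A = (9, 3)

1. A_x = 9  [A = 2·M−B = 2·(6, 11/2)−(3, 8)]
2. A_y = 3  [A = 2·M−B = 2·(6, 11/2)−(3, 8)]
   so A = (9, 3)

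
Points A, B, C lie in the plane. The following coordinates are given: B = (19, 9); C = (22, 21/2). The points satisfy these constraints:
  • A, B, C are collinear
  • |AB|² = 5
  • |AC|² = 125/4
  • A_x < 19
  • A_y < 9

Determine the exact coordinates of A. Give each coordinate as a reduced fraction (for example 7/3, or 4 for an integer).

1. A_x = 17  [[A, B, C are collinear ⇒ -3/2x+3y+3/2=0] ∩ [|A−(19, 9)|²=5]]
2. A_y = 8  [[A, B, C are collinear ⇒ -3/2x+3y+3/2=0] ∩ [|A−(19, 9)|²=5]]
   so A = (17, 8)

A = (17, 8)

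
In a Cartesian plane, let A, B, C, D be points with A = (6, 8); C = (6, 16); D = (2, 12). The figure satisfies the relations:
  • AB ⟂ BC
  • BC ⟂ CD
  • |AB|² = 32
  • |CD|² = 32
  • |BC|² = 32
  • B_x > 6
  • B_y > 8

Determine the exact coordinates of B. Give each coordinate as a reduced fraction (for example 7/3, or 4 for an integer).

1. B_x = 10  [[BC ⟂ CD ⇒ 4x+4y-88=0] ∩ [|B−(6, 8)|²=32]]
2. B_y = 12  [[BC ⟂ CD ⇒ 4x+4y-88=0] ∩ [|B−(6, 8)|²=32]]
   so B = (10, 12)

B = (10, 12)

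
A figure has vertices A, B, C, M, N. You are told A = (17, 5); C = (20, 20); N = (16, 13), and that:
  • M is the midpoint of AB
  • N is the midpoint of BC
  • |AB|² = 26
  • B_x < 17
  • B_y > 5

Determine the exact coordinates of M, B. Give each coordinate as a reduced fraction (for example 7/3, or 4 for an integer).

1. B_x = 12  [B = 2·N−C = 2·(16, 13)−(20, 20)]
2. B_y = 6  [B = 2·N−C = 2·(16, 13)−(20, 20)]
   so B = (12, 6)
3. M_x = 29/2  [2·M = A+B = (17, 5)+(12, 6)]
4. M_y = 11/2  [2·M = A+B = (17, 5)+(12, 6)]
   so M = (29/2, 11/2)

M = (29/2, 11/2)
B = (12, 6)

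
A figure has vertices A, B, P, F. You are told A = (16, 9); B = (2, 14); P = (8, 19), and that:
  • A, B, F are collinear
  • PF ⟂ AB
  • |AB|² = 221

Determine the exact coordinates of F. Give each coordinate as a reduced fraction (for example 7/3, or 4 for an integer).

F = (1268/221, 2799/221)

1. F_x = 1268/221  [[A, B, F are collinear ⇒ -5x-14y+206=0] ∩ [PF ⟂ AB ⇒ -14x+5y+17=0]]
2. F_y = 2799/221  [[A, B, F are collinear ⇒ -5x-14y+206=0] ∩ [PF ⟂ AB ⇒ -14x+5y+17=0]]
   so F = (1268/221, 2799/221)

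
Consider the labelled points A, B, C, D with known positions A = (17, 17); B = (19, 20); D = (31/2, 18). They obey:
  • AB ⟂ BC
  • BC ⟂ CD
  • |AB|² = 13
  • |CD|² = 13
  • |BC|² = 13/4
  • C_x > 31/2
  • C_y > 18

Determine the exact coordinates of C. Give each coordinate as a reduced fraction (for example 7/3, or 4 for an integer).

1. C_x = 35/2  [[AB ⟂ BC ⇒ 2x+3y-98=0] ∩ [|C−(31/2, 18)|²=13]]
2. C_y = 21  [[AB ⟂ BC ⇒ 2x+3y-98=0] ∩ [|C−(31/2, 18)|²=13]]
   so C = (35/2, 21)

C = (35/2, 21)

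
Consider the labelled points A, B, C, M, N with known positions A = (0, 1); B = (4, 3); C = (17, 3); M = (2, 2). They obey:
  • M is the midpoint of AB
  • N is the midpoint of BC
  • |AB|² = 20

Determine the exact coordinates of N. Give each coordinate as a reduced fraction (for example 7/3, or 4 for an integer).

N = (21/2, 3)

1. N_x = 21/2  [2·N = B+C = (4, 3)+(17, 3)]
2. N_y = 3  [2·N = B+C = (4, 3)+(17, 3)]
   so N = (21/2, 3)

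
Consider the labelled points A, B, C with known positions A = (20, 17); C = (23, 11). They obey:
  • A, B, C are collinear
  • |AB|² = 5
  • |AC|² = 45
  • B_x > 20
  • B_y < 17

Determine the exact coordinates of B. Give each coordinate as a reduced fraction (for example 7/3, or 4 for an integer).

1. B_x = 21  [[A, B, C are collinear ⇒ -6x-3y+171=0] ∩ [|B−(20, 17)|²=5]]
2. B_y = 15  [[A, B, C are collinear ⇒ -6x-3y+171=0] ∩ [|B−(20, 17)|²=5]]
   so B = (21, 15)

B = (21, 15)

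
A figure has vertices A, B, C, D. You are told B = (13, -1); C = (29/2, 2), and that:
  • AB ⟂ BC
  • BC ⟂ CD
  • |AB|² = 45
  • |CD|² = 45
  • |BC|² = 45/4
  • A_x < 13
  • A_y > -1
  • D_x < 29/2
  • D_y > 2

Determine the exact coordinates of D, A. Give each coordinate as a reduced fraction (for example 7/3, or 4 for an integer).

1. D_x = 17/2  [[BC ⟂ CD ⇒ 3/2x+3y-111/4=0] ∩ [|D−(29/2, 2)|²=45]]
2. D_y = 5  [[BC ⟂ CD ⇒ 3/2x+3y-111/4=0] ∩ [|D−(29/2, 2)|²=45]]
   so D = (17/2, 5)
3. A_x = 7  [[AB ⟂ BC ⇒ -3/2x-3y+33/2=0] ∩ [|A−(13, -1)|²=45]]
4. A_y = 2  [[AB ⟂ BC ⇒ -3/2x-3y+33/2=0] ∩ [|A−(13, -1)|²=45]]
   so A = (7, 2)

D = (17/2, 5)
A = (7, 2)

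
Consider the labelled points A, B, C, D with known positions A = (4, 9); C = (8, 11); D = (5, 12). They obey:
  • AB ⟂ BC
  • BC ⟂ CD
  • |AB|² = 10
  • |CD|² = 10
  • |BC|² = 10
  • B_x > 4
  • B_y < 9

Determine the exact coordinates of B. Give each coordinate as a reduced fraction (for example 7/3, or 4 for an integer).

1. B_x = 7  [[BC ⟂ CD ⇒ 3x-1y-13=0] ∩ [|B−(4, 9)|²=10]]
2. B_y = 8  [[BC ⟂ CD ⇒ 3x-1y-13=0] ∩ [|B−(4, 9)|²=10]]
   so B = (7, 8)

B = (7, 8)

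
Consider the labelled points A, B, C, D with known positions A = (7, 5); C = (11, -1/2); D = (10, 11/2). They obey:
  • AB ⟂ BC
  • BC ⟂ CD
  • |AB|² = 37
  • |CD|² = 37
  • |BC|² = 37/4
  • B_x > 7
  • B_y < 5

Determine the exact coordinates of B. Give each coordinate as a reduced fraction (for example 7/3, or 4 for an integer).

1. B_x = 8  [[BC ⟂ CD ⇒ 1x-6y-14=0] ∩ [|B−(7, 5)|²=37]]
2. B_y = -1  [[BC ⟂ CD ⇒ 1x-6y-14=0] ∩ [|B−(7, 5)|²=37]]
   so B = (8, -1)

B = (8, -1)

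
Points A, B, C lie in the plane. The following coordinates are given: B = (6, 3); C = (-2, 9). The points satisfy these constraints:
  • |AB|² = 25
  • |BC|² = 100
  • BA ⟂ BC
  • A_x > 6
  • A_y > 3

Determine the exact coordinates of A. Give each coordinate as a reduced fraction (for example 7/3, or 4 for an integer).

A = (9, 7)

1. A_x = 9  [[BA ⟂ BC ⇒ -8x+6y+30=0] ∩ [|A−(6, 3)|²=25]]
2. A_y = 7  [[BA ⟂ BC ⇒ -8x+6y+30=0] ∩ [|A−(6, 3)|²=25]]
   so A = (9, 7)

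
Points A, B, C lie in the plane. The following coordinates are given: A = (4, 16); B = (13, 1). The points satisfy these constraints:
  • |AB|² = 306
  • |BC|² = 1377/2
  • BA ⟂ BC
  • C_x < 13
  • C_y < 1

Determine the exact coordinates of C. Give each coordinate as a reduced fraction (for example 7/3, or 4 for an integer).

1. C_x = -19/2  [[BA ⟂ BC ⇒ -9x+15y+102=0] ∩ [|C−(13, 1)|²=1377/2]]
2. C_y = -25/2  [[BA ⟂ BC ⇒ -9x+15y+102=0] ∩ [|C−(13, 1)|²=1377/2]]
   so C = (-19/2, -25/2)

C = (-19/2, -25/2)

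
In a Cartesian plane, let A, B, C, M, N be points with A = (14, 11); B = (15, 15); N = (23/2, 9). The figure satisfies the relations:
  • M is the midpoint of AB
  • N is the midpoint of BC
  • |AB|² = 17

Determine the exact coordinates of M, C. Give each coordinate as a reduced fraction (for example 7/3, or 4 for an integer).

1. M_x = 29/2  [2·M = A+B = (14, 11)+(15, 15)]
2. M_y = 13  [2·M = A+B = (14, 11)+(15, 15)]
   so M = (29/2, 13)
3. C_x = 8  [C = 2·N−B = 2·(23/2, 9)−(15, 15)]
4. C_y = 3  [C = 2·N−B = 2·(23/2, 9)−(15, 15)]
   so C = (8, 3)

M = (29/2, 13)
C = (8, 3)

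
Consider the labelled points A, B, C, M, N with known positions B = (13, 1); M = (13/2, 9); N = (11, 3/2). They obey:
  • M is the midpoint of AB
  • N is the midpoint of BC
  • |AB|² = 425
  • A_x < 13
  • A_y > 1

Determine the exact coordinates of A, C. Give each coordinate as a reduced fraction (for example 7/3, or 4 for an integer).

A = (0, 17)
C = (9, 2)

1. A_x = 0  [A = 2·M−B = 2·(13/2, 9)−(13, 1)]
2. A_y = 17  [A = 2·M−B = 2·(13/2, 9)−(13, 1)]
   so A = (0, 17)
3. C_x = 9  [C = 2·N−B = 2·(11, 3/2)−(13, 1)]
4. C_y = 2  [C = 2·N−B = 2·(11, 3/2)−(13, 1)]
   so C = (9, 2)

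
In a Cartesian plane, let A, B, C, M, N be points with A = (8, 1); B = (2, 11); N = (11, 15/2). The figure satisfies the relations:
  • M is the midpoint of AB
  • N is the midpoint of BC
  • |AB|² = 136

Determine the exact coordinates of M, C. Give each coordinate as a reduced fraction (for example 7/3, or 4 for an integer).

1. M_x = 5  [2·M = A+B = (8, 1)+(2, 11)]
2. M_y = 6  [2·M = A+B = (8, 1)+(2, 11)]
   so M = (5, 6)
3. C_x = 20  [C = 2·N−B = 2·(11, 15/2)−(2, 11)]
4. C_y = 4  [C = 2·N−B = 2·(11, 15/2)−(2, 11)]
   so C = (20, 4)

M = (5, 6)
C = (20, 4)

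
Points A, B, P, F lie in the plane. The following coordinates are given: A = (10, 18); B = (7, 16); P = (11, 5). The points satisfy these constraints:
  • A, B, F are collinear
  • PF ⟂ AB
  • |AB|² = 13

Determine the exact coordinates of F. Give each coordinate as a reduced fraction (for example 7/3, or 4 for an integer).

F = (61/13, 188/13)

1. F_x = 61/13  [[A, B, F are collinear ⇒ 2x-3y+34=0] ∩ [PF ⟂ AB ⇒ -3x-2y+43=0]]
2. F_y = 188/13  [[A, B, F are collinear ⇒ 2x-3y+34=0] ∩ [PF ⟂ AB ⇒ -3x-2y+43=0]]
   so F = (61/13, 188/13)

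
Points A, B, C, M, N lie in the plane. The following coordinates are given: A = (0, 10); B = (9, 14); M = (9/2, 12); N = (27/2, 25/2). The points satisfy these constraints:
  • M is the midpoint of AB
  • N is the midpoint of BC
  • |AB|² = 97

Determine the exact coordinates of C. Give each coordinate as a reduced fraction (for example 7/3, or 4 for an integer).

1. C_x = 18  [C = 2·N−B = 2·(27/2, 25/2)−(9, 14)]
2. C_y = 11  [C = 2·N−B = 2·(27/2, 25/2)−(9, 14)]
   so C = (18, 11)

C = (18, 11)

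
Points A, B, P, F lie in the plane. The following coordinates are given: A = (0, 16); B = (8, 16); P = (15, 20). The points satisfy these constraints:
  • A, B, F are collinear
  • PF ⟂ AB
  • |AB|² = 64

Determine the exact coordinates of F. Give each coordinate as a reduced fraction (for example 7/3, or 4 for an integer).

F = (15, 16)

1. F_x = 15  [[A, B, F are collinear ⇒ 8y-128=0] ∩ [PF ⟂ AB ⇒ 8x-120=0]]
2. F_y = 16  [[A, B, F are collinear ⇒ 8y-128=0] ∩ [PF ⟂ AB ⇒ 8x-120=0]]
   so F = (15, 16)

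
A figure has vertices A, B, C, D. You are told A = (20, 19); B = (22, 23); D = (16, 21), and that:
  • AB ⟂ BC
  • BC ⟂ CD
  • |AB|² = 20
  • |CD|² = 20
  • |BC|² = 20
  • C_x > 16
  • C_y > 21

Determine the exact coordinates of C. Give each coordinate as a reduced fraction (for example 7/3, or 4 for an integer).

C = (18, 25)

1. C_x = 18  [[AB ⟂ BC ⇒ 2x+4y-136=0] ∩ [|C−(16, 21)|²=20]]
2. C_y = 25  [[AB ⟂ BC ⇒ 2x+4y-136=0] ∩ [|C−(16, 21)|²=20]]
   so C = (18, 25)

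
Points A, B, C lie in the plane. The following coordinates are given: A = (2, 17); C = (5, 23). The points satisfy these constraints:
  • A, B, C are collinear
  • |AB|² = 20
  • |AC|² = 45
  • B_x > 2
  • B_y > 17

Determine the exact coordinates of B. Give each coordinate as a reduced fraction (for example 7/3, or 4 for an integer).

1. B_x = 4  [[A, B, C are collinear ⇒ 6x-3y+39=0] ∩ [|B−(2, 17)|²=20]]
2. B_y = 21  [[A, B, C are collinear ⇒ 6x-3y+39=0] ∩ [|B−(2, 17)|²=20]]
   so B = (4, 21)

B = (4, 21)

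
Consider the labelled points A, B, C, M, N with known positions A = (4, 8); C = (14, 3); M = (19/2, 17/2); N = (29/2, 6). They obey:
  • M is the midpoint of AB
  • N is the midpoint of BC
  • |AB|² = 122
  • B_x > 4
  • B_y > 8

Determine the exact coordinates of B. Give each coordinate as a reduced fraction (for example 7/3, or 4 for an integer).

1. B_x = 15  [B = 2·M−A = 2·(19/2, 17/2)−(4, 8)]
2. B_y = 9  [B = 2·M−A = 2·(19/2, 17/2)−(4, 8)]
   so B = (15, 9)

B = (15, 9)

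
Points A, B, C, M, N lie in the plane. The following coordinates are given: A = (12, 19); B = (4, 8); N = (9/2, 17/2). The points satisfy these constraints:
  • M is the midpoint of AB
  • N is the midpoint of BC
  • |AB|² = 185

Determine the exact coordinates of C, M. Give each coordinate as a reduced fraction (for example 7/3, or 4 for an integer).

C = (5, 9)
M = (8, 27/2)

1. M_x = 8  [2·M = A+B = (12, 19)+(4, 8)]
2. M_y = 27/2  [2·M = A+B = (12, 19)+(4, 8)]
   so M = (8, 27/2)
3. C_x = 5  [C = 2·N−B = 2·(9/2, 17/2)−(4, 8)]
4. C_y = 9  [C = 2·N−B = 2·(9/2, 17/2)−(4, 8)]
   so C = (5, 9)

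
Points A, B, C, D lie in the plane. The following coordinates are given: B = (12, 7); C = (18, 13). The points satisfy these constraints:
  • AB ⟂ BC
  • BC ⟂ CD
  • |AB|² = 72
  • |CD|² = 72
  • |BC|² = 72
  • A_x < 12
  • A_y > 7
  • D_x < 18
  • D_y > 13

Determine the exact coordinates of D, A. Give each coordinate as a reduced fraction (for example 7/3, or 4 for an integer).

1. D_x = 12  [[BC ⟂ CD ⇒ 6x+6y-186=0] ∩ [|D−(18, 13)|²=72]]
2. D_y = 19  [[BC ⟂ CD ⇒ 6x+6y-186=0] ∩ [|D−(18, 13)|²=72]]
   so D = (12, 19)
3. A_x = 6  [[AB ⟂ BC ⇒ -6x-6y+114=0] ∩ [|A−(12, 7)|²=72]]
4. A_y = 13  [[AB ⟂ BC ⇒ -6x-6y+114=0] ∩ [|A−(12, 7)|²=72]]
   so A = (6, 13)

D = (12, 19)
A = (6, 13)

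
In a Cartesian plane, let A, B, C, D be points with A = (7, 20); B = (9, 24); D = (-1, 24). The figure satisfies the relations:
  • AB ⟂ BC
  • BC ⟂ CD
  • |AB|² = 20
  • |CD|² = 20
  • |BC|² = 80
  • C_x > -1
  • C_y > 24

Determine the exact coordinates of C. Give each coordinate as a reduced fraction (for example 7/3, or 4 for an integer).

C = (1, 28)

1. C_x = 1  [[AB ⟂ BC ⇒ 2x+4y-114=0] ∩ [|C−(-1, 24)|²=20]]
2. C_y = 28  [[AB ⟂ BC ⇒ 2x+4y-114=0] ∩ [|C−(-1, 24)|²=20]]
   so C = (1, 28)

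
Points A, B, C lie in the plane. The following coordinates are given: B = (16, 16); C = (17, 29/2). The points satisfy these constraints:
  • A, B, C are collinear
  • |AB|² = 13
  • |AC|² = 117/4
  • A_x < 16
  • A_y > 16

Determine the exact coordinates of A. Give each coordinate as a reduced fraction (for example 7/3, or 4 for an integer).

A = (14, 19)

1. A_x = 14  [[A, B, C are collinear ⇒ 3/2x+1y-40=0] ∩ [|A−(16, 16)|²=13]]
2. A_y = 19  [[A, B, C are collinear ⇒ 3/2x+1y-40=0] ∩ [|A−(16, 16)|²=13]]
   so A = (14, 19)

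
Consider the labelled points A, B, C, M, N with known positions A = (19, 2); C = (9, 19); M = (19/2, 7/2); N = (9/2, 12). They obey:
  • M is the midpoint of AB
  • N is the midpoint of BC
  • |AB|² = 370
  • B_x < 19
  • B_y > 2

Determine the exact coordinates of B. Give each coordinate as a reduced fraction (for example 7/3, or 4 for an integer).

1. B_x = 0  [B = 2·M−A = 2·(19/2, 7/2)−(19, 2)]
2. B_y = 5  [B = 2·M−A = 2·(19/2, 7/2)−(19, 2)]
   so B = (0, 5)

B = (0, 5)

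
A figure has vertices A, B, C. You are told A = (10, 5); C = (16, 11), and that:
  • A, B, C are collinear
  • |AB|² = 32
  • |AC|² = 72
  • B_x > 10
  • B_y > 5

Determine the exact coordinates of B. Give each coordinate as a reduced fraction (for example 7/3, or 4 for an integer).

1. B_x = 14  [[A, B, C are collinear ⇒ 6x-6y-30=0] ∩ [|B−(10, 5)|²=32]]
2. B_y = 9  [[A, B, C are collinear ⇒ 6x-6y-30=0] ∩ [|B−(10, 5)|²=32]]
   so B = (14, 9)

B = (14, 9)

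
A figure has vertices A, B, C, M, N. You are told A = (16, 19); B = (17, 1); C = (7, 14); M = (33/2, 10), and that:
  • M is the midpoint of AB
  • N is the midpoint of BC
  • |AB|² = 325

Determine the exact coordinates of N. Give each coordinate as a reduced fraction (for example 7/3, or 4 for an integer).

N = (12, 15/2)

1. N_x = 12  [2·N = B+C = (17, 1)+(7, 14)]
2. N_y = 15/2  [2·N = B+C = (17, 1)+(7, 14)]
   so N = (12, 15/2)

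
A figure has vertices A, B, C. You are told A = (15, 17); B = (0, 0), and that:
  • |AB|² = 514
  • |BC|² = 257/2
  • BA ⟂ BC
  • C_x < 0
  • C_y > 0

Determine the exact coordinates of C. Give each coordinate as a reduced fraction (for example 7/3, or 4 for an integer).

C = (-17/2, 15/2)

1. C_x = -17/2  [[BA ⟂ BC ⇒ 15x+17y=0] ∩ [|C−(0, 0)|²=257/2]]
2. C_y = 15/2  [[BA ⟂ BC ⇒ 15x+17y=0] ∩ [|C−(0, 0)|²=257/2]]
   so C = (-17/2, 15/2)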